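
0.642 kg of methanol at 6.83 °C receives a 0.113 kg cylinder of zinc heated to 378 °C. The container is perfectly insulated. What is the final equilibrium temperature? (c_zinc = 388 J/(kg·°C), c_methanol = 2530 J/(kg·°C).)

Heat gained plus heat lost sum to zero:
0.113*388*(T − 378) + 0.642*2530*(T − 6.83) = 0
43.84(T − 378) + 1624.3(T − 6.83) = 0
(43.84 + 1624.3) T = 43.84*378 + 1624.3*6.83
T = 27667 / 1668.1 = 16.6 °C

T_f ≈ 16.6 °C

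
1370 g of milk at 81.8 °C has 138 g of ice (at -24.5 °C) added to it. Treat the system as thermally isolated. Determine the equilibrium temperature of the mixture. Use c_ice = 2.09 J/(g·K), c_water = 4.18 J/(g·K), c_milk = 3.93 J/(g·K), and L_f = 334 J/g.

T_f ≈ 65.0 °C

Energy conservation, ΣQ = 0:
ice -24.5→0 °C: 138·2.09·24.5 = 7066.3
  latent heat to melt: 138·334 = 46092
  meltwater 0→T: 138·4.18·T = 576.84 T
  milk: 5384.1(T − 81.8)
5960.9 T = 440419 − 53158 = 387261
T ≈ 64.97 °C. Since T > 0 °C, the all-ice-melts assumption holds.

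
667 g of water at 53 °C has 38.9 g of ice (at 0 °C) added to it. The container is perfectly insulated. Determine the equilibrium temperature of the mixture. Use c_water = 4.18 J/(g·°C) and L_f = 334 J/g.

Heat gained plus heat lost sum to zero:
fusion: m_ice L_f = 38.9×334 = 12993; meltwater 0→T: 38.9×4.18×T = 162.6 T; water: 2788.1(T − 53)
2950.7 T = 147767 − 12993 = 134775
T ≈ 45.68 °C. Since T > 0 °C, the all-ice-melts assumption holds.

T_f ≈ 45.7 °C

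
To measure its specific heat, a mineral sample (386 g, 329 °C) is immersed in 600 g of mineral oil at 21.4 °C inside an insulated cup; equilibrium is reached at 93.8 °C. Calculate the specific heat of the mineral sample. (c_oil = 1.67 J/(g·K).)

m_s c (T_s − T_f) = m_oil c_oil (T_f − T_0):
386·c·(329 − 93.8) = 600·1.67·(93.8 − 21.4)
90787 c = 72545  ⇒  c ≈ 0.7991 J/(g·K)

c ≈ 0.799 J/(g·K)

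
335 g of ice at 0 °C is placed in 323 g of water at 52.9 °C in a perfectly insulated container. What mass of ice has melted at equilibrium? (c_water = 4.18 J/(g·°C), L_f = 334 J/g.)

Heat available from the water dropping to 0 °C: 323·4.18·52.9 = 71422 J.
Melting all 335 g of ice would need 335·334 = 111890 J.
That's not enough to melt it all — equilibrium is at 0 °C with ice remaining.
Mass melted = 71422/334 ≈ 213.8 g.

m_melted ≈ 214 g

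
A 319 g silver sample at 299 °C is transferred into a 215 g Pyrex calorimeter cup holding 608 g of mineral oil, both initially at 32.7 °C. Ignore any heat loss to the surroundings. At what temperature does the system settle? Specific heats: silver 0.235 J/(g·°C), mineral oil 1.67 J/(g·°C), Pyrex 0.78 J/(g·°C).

T_f ≈ 48.6 °C

Let T be the final temperature. ΣQ_i = 0:
319*0.235*(T − 299) + 608*1.67*(T − 32.7) + 215*0.78*(T − 32.7) = 0
74.96(T − 299) + 1015.4(T − 32.7) + 167.7(T − 32.7) = 0
(74.96 + 1015.4 + 167.7) T = 74.96*299 + 1015.4*32.7 + 167.7*32.7
T = 61101/1258 ≈ 48.57 °C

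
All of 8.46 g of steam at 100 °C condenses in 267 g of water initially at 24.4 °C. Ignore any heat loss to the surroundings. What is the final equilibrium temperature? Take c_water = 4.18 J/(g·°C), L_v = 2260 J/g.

T_f ≈ 43.3 °C

Let T be the final temperature. ΣQ_i = 0:
latent heat released on condensation: 8.46×2260 = 19120; condensate cools 100→T: 8.46×4.18×(T − 100) = 35.36(T − 100); original water: 1116.1(T − 24.4)
1151.4 T = 19120 + 3536.3 + 27232 = 49888
T ≈ 43.33 °C, under the boiling point, so the assumption holds.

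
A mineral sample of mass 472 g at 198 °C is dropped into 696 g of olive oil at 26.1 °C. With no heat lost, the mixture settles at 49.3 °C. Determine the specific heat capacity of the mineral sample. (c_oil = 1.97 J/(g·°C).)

Setting the total heat transfer to zero:
472·c·(49.3 − 198) + 696·1.97·(49.3 − 26.1) = 0
-70186 c = -31810
c = -31810/-70186 ≈ 0.4532 J/(g·°C)

c ≈ 0.453 J/(g·°C)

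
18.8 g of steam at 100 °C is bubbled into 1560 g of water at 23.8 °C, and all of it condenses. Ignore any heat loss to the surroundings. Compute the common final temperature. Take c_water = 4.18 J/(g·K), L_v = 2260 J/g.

T_f ≈ 31.1 °C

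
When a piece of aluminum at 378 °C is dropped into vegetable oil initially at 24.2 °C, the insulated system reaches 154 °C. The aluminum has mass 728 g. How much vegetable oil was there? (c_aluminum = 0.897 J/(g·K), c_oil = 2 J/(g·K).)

m ≈ 563 g

Net heat exchanged in the isolated system is zero:
728·0.897·(154 − 378) + m·2·(154 − 24.2) = 0
259.6 m = 146276
m = 146276/259.6 ≈ 563.5 g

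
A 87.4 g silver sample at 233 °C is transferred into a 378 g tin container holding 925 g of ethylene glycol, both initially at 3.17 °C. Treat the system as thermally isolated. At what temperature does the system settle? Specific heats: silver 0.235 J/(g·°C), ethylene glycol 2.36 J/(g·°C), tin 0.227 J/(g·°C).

With ΣQ=0 the equilibrium temperature is the m·c-weighted mean:
T_f = (20.54×233 + 2183×3.17 + 85.81×3.17) / (20.54 + 2183 + 85.81)
    = 11978 / 2289.3 ≈ 5.23 °C

T_f ≈ 5.2 °C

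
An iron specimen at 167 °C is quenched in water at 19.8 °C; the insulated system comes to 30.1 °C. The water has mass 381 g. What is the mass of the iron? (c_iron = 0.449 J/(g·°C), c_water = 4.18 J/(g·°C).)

Taking heat into each body as positive, Σ m c ΔT = 0:
m×0.449×(30.1 − 167) + 381×4.18×(30.1 − 19.8) = 0
-61.47 m = -16404
m = -16404/-61.47 ≈ 266.9 g

m ≈ 267 g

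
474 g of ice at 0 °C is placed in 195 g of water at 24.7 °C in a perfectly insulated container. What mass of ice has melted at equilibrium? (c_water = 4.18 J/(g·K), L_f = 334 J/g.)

Heat available from the water dropping to 0 °C: 195×4.18×24.7 = 20133 J.
Fully melting the ice requires m_ice L_f = 474×334 = 158316 J.
20133 J < 158316 J, so only part of the ice melts and the system sits at 0 °C.
m_melt = 20133 / L_f = 60.28 g.

m_melted ≈ 60.3 g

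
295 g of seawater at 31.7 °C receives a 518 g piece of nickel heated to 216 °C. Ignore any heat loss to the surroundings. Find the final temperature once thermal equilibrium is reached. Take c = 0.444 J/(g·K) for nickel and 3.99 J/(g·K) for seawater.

|Q_nickel| = |Q_seawater|:
518×0.444×(216 − T) = 295×3.99×(T − 31.7)
229.99(216 − T) = 1177(T − 31.7)
1407 T = 86991  ⇒  T ≈ 61.83 °C

T_f ≈ 61.8 °C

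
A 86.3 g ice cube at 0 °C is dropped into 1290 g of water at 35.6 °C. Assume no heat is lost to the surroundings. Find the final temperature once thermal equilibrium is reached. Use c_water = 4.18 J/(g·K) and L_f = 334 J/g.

Heat gained plus heat lost sum to zero:
melt ice: 86.3×334 = 28824; meltwater 0→T: 86.3×4.18×T = 360.73 T; water: 5392.2(T − 35.6)
5752.9 T = 191962 − 28824 = 163138
T ≈ 28.36 °C. Since T > 0 °C, the all-ice-melts assumption holds.

T_f ≈ 28.4 °C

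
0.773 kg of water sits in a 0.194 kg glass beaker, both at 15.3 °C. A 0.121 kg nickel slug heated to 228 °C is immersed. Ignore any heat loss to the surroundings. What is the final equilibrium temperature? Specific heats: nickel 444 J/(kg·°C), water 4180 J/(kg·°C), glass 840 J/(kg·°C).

T_f is the heat-capacity-weighted average of the initial temperatures:
T_f = (53.72×228 + 3231.1×15.3 + 162.96×15.3) / (53.72 + 3231.1 + 162.96)
    = 64179 / 3447.8 ≈ 18.61 °C

T_f ≈ 18.6 °C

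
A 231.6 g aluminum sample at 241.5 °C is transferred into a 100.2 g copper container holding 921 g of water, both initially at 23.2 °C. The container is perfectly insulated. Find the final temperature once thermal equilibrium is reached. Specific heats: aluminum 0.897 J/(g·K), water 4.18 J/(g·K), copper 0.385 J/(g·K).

T_f ≈ 34.3 °C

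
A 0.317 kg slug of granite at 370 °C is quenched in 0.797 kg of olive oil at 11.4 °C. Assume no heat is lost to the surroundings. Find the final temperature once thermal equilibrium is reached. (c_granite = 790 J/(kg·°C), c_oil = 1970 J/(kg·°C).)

|Q_granite| = |Q_oil|:
0.317×790×(370 − T) = 0.797×1970×(T − 11.4)
250.43(370 − T) = 1570.1(T − 11.4)
1820.5 T = 110558  ⇒  T ≈ 60.73 °C

T_f ≈ 60.7 °C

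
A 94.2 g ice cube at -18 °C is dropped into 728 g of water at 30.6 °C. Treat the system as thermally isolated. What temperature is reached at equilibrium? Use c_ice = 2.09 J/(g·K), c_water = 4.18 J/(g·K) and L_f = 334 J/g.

Net heat exchanged in the isolated system is zero:
ice -18→0 °C: 94.2×2.09×18 = 3543.8
  latent heat to melt: 94.2×334 = 31463
  warm the meltwater: 393.76 T
  water: 3043(T − 30.6)
3436.8 T = 93117 − 35007 = 58110
T ≈ 16.91 °C — above 0 °C, consistent with complete melting.

T_f ≈ 16.9 °C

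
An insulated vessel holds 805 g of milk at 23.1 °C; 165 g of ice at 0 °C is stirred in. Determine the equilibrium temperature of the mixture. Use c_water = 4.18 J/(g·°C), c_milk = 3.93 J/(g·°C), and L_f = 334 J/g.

Energy conservation, ΣQ = 0:
latent heat to melt: 165×334 = 55110; warm the meltwater: 689.7 T; milk cools: 805×3.93×(T − 23.1) = 3163.7(T − 23.1)
3853.3 T = 73080 − 55110 = 17970
T ≈ 4.66 °C — above 0 °C, consistent with complete melting.

T_f ≈ 4.7 °C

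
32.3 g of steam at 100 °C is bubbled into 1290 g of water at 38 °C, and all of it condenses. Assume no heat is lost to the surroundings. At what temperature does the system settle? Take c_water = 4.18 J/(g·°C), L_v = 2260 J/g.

T_f ≈ 52.7 °C

Sum of m c ΔT and latent-heat terms is zero:
steam→water at 100 °C releases m L_v = 32.3·2260 = 72998
  condensate cools 100→T: 32.3·4.18·(T − 100) = 135.01(T − 100)
  original water: 5392.2(T − 38)
5527.2 T = 72998 + 13501 + 204904 = 291403
T ≈ 52.72 °C, under the boiling point, so the assumption holds.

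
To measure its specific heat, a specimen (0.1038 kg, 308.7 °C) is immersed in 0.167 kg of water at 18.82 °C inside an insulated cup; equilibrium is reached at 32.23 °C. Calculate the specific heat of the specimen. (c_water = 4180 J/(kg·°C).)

m_s c (T_s − T_f) = m_water c_water (T_f − T_0):
0.1038·c·(308.7 − 32.23) = 0.167·4180·(32.23 − 18.82)
28.7 c = 9361  ⇒  c ≈ 326.2 J/(kg·°C)

c ≈ 326 J/(kg·°C)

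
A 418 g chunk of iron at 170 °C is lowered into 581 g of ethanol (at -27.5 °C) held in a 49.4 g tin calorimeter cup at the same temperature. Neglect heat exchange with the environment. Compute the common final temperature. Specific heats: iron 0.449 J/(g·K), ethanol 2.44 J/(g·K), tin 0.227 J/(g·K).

T_f = Σ m_i c_i T_i / Σ m_i c_i:
T_f = (187.68×170 + 1417.6×(-27.5) + 11.21×(-27.5)) / (187.68 + 1417.6 + 11.21)
    = -7387.5 / 1616.5 ≈ -4.57 °C

T_f ≈ -4.6 °C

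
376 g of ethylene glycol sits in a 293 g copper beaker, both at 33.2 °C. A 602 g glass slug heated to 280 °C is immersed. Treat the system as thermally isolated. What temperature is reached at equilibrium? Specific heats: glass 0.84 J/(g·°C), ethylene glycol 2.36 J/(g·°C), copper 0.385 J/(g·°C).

T_f ≈ 116.1 °C

T_f is the heat-capacity-weighted average of the initial temperatures:
T_f = (505.68*280 + 887.36*33.2 + 112.81*33.2) / (505.68 + 887.36 + 112.81)
    = 174796 / 1505.8 ≈ 116.08 °C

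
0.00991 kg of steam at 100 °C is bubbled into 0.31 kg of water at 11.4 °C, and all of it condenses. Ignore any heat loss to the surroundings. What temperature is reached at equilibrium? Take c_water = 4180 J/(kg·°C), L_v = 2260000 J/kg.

T_f ≈ 30.9 °C

Sum of m c ΔT and latent-heat terms is zero:
steam→water at 100 °C releases m L_v = 0.00991×2260000 = 22397
  condensed water 100 °C→T: 41.42(T − 100)
  original water: 1295.8(T − 11.4)
1337.2 T = 22397 + 4142.4 + 14772 = 41311
T ≈ 30.89 °C (< 100 °C, so full condensation is consistent).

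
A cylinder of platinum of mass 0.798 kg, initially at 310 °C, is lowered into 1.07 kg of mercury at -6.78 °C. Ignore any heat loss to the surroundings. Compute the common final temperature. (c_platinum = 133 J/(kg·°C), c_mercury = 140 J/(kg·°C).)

Net heat exchanged in the isolated system is zero:
0.798×133×(T − 310) + 1.07×140×(T − (-6.78)) = 0
106.13(T − 310) + 149.8(T − (-6.78)) = 0
255.93 T = 31886
T ≈ 124.59 °C

T_f ≈ 124.6 °C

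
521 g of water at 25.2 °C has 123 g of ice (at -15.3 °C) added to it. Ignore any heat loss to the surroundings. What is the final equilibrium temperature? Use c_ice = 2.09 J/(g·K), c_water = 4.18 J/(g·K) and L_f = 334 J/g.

T_f ≈ 3.7 °C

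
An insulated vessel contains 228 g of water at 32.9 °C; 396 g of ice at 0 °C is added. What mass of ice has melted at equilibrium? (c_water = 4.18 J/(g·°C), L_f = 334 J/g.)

m_melted ≈ 93.9 g

Water can give up m c ΔT = 228·4.18·32.9 = 31355 J before reaching 0 °C.
Melting all 396 g of ice would need 396·334 = 132264 J.
That's not enough to melt it all — equilibrium is at 0 °C with ice remaining.
Mass melted = 31355/334 ≈ 93.88 g.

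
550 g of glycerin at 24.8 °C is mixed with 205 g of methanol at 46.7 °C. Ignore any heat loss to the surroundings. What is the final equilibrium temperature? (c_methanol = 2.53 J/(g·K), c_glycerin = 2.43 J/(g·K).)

With ΣQ=0 the equilibrium temperature is the m·c-weighted mean:
T_f = (518.65·46.7 + 1336.5·24.8) / (518.65 + 1336.5)
    = 57366 / 1855.2 ≈ 30.92 °C

T_f ≈ 30.9 °C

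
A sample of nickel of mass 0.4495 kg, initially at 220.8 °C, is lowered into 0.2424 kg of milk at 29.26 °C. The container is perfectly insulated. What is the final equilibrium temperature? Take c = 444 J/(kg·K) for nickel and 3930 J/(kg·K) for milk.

Conservation of energy gives ΣQ = 0:
0.4495·444·(T − 220.8) + 0.2424·3930·(T − 29.26) = 0
199.58(T − 220.8) + 952.63(T − 29.26) = 0
(199.58 + 952.63) T = 199.58·220.8 + 952.63·29.26
T ≈ 62.44 °C

T_f ≈ 62.4 °C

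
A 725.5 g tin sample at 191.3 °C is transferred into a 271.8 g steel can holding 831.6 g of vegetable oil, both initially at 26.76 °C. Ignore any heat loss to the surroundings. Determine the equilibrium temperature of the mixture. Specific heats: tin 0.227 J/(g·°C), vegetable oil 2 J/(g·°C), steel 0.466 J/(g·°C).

T_f ≈ 40.6 °C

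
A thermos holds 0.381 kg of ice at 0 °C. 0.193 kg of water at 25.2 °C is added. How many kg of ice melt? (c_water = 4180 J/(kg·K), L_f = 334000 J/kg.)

Cooling the water to 0 °C releases 0.193·4180·25.2 = 20330 J.
To melt every bit of ice: 0.381·334000 = 127254 J.
That's not enough to melt it all — equilibrium is at 0 °C with ice remaining.
Mass melted = 20330/334000 ≈ 0.06087 kg.

m_melted ≈ 0.0609 kg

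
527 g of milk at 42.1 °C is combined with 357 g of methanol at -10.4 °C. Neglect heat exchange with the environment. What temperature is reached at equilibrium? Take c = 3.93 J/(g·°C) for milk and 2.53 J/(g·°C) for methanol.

T_f ≈ 26.2 °C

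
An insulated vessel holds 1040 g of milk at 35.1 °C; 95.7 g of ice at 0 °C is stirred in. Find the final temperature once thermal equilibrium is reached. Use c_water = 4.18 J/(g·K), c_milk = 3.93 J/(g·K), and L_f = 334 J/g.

Energy conservation, ΣQ = 0:
fusion: m_ice L_f = 95.7·334 = 31964
  meltwater 0→T: 95.7·4.18·T = 400.03 T
  milk cools: 1040·3.93·(T − 35.1) = 4087.2(T − 35.1)
4487.2 T = 143461 − 31964 = 111497
T ≈ 24.85 °C — above 0 °C, consistent with complete melting.

T_f ≈ 24.8 °C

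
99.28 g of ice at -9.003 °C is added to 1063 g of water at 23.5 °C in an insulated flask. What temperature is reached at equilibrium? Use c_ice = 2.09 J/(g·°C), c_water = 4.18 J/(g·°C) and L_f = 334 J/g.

Energy balance with sensible and latent terms:
warm ice to 0 °C: 99.28·2.09·(0 − (-9.003)) = 1868.1; fusion: m_ice L_f = 99.28·334 = 33160; meltwater 0→T: 99.28·4.18·T = 414.99 T; water: 4443.3(T − 23.5)
4858.3 T = 104418 − 35028 = 69391
T ≈ 14.28 °C — above 0 °C, consistent with complete melting.

T_f ≈ 14.3 °C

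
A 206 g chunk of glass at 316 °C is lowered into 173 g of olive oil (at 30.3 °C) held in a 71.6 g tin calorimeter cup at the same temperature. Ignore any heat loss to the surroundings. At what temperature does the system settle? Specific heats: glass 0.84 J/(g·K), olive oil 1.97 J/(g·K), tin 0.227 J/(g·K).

Let T be the final temperature. ΣQ_i = 0:
206*0.84*(T − 316) + 173*1.97*(T − 30.3) + 71.6*0.227*(T − 30.3) = 0
173.04(T − 316) + 340.81(T − 30.3) + 16.25(T − 30.3) = 0
530.1 T = 65500
T ≈ 123.56 °C

T_f ≈ 123.6 °C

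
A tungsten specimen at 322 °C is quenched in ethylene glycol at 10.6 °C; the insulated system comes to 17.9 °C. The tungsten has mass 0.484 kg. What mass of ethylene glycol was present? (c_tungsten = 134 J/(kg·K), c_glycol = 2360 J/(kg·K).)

m ≈ 1.14 kg

Conservation of energy gives ΣQ = 0:
0.484·134·(17.9 − 322) + m·2360·(17.9 − 10.6) = 0
17228 m = 19723
m = 19723/17228 ≈ 1.145 kg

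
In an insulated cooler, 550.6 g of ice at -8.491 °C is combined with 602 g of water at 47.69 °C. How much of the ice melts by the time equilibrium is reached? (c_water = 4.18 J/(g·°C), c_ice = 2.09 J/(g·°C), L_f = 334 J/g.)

m_melted ≈ 330 g

Heat available from the water dropping to 0 °C: 602×4.18×47.69 = 120005 J.
Warming the ice to 0 °C takes 550.6×2.09×8.491 = 9771.1 J, leaving 110234 J for melting.
Fully melting the ice requires m_ice L_f = 550.6×334 = 183900 J.
That's not enough to melt it all — equilibrium is at 0 °C with ice remaining.
m_melted×334 = 110234  ⇒  m_melted ≈ 330 g.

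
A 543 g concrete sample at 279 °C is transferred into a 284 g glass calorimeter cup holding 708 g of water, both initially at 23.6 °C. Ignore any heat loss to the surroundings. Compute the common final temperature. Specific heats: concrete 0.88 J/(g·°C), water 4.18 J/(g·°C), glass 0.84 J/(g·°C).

T_f ≈ 56.8 °C

Taking heat into each body as positive, Σ m c ΔT = 0:
543*0.88*(T − 279) + 708*4.18*(T − 23.6) + 284*0.84*(T − 23.6) = 0
477.84(T − 279) + 2959.4(T − 23.6) + 238.56(T − 23.6) = 0
(477.84 + 2959.4 + 238.56) T = 477.84*279 + 2959.4*23.6 + 238.56*23.6
T = 208790 / 3675.8 = 56.8 °C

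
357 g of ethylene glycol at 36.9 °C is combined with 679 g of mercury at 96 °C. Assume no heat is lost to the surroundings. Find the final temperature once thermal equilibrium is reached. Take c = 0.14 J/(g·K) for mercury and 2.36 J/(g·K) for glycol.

T_f ≈ 42.9 °C

Setting the total heat transfer to zero:
679*0.14*(T − 96) + 357*2.36*(T − 36.9) = 0
95.06(T − 96) + 842.52(T − 36.9) = 0
(95.06 + 842.52) T = 95.06*96 + 842.52*36.9
T ≈ 42.89 °C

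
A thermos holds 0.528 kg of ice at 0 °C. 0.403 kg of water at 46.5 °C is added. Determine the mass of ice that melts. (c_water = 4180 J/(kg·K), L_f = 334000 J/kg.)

Heat available from the water dropping to 0 °C: 0.403×4180×46.5 = 78331 J.
Fully melting the ice requires m_ice L_f = 0.528×334000 = 176352 J.
That's not enough to melt it all — equilibrium is at 0 °C with ice remaining.
m_melted×334000 = 78331  ⇒  m_melted ≈ 0.2345 kg.

m_melted ≈ 0.235 kg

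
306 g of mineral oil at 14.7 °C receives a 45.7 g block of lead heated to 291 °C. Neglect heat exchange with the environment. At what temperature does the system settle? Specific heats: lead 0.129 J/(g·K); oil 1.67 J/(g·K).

T_f ≈ 17.9 °C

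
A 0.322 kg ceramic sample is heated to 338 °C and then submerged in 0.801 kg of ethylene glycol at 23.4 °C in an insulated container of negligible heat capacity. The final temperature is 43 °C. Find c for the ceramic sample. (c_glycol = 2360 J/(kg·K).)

c ≈ 390 J/(kg·K)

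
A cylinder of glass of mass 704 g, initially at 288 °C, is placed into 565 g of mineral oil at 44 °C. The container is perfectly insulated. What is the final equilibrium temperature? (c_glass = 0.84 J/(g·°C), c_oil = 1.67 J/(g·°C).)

T_f ≈ 138.0 °C

T_f is the heat-capacity-weighted average of the initial temperatures:
T_f = (591.36*288 + 943.55*44) / (591.36 + 943.55)
    = 211828 / 1534.9 ≈ 138.01 °C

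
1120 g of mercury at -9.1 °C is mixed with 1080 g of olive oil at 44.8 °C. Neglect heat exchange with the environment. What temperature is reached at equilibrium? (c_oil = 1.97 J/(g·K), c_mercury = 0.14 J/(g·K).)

Heat lost by the oil equals heat gained by the mercury:
1080×1.97×(44.8 − T) = 1120×0.14×(T − (-9.1))
2127.6(44.8 − T) = 156.8(T − (-9.1))
2284.4 T = 93890  ⇒  T ≈ 41.10 °C

T_f ≈ 41.1 °C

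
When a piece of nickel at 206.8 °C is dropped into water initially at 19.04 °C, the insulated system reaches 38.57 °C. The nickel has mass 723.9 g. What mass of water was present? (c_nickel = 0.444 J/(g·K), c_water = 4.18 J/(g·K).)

m ≈ 662 g

Net heat exchanged in the isolated system is zero:
723.9·0.444·(38.57 − 206.8) + m·4.18·(38.57 − 19.04) = 0
81.64 m = 54071
m = 54071/81.64 ≈ 662.3 g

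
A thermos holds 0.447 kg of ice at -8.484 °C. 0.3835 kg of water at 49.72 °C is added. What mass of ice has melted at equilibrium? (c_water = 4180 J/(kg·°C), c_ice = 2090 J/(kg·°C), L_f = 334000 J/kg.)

m_melted ≈ 0.215 kg

Water can give up m c ΔT = 0.3835×4180×49.72 = 79703 J before reaching 0 °C.
Of that, 0.447×2090×8.484 = 7926 J goes to bring the ice to 0 °C, leaving 71777 J.
To melt every bit of ice: 0.447×334000 = 149298 J.
That's not enough to melt it all — equilibrium is at 0 °C with ice remaining.
Mass melted = 71777/334000 ≈ 0.2149 kg.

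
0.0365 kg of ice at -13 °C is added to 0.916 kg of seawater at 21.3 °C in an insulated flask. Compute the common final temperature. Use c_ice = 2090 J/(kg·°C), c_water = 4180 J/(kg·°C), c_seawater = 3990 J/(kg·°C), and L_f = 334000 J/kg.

T_f ≈ 17.0 °C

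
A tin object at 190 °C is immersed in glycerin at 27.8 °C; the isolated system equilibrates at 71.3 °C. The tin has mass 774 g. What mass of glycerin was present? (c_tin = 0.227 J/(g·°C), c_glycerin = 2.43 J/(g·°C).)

m ≈ 197 g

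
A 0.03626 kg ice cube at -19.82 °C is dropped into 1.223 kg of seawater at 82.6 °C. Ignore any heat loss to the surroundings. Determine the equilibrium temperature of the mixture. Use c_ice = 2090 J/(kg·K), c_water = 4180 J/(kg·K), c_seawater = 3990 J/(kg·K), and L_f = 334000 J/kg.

T_f ≈ 77.4 °C

Taking heat into each body as positive, Σ m c ΔT = 0:
ice -19.82→0 °C: 0.03626×2090×19.82 = 1502
  latent heat to melt: 0.03626×334000 = 12111
  warm the meltwater: 151.57 T
  seawater cools: 1.223×3990×(T − 82.6) = 4879.8(T − 82.6)
5031.3 T = 403069 − 13613 = 389456
T ≈ 77.41 °C — above 0 °C, consistent with complete melting.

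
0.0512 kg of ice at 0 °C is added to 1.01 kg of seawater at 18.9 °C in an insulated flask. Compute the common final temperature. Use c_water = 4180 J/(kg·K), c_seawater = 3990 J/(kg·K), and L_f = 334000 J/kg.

T_f ≈ 13.9 °C

Setting the total heat transfer to zero:
fusion: m_ice L_f = 0.0512·334000 = 17101; warm the meltwater: 214.02 T; seawater cools: 1.01·3990·(T − 18.9) = 4029.9(T − 18.9)
4243.9 T = 76165 − 17101 = 59064
T ≈ 13.92 °C — above 0 °C, consistent with complete melting.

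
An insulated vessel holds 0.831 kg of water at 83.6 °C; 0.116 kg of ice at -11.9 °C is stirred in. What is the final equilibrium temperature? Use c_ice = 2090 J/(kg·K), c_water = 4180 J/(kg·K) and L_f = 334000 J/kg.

T_f ≈ 62.8 °C

Net heat exchanged in the isolated system is zero:
warm ice to 0 °C: 0.116·2090·(0 − (-11.9)) = 2885
  melt ice: 0.116·334000 = 38744
  meltwater 0→T: 0.116·4180·T = 484.88 T
  water cools: 0.831·4180·(T − 83.6) = 3473.6(T − 83.6)
3958.5 T = 290391 − 41629 = 248762
T ≈ 62.84 °C — above 0 °C, consistent with complete melting.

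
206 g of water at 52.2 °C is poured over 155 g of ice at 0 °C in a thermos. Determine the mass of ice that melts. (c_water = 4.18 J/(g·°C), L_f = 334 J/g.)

m_melted ≈ 135 g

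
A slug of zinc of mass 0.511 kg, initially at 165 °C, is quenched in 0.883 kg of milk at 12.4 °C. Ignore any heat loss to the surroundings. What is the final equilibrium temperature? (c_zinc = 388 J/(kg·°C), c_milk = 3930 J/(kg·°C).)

T_f ≈ 20.6 °C

T_f is the heat-capacity-weighted average of the initial temperatures:
T_f = (198.27*165 + 3470.2*12.4) / (198.27 + 3470.2)
    = 75745 / 3668.5 ≈ 20.65 °C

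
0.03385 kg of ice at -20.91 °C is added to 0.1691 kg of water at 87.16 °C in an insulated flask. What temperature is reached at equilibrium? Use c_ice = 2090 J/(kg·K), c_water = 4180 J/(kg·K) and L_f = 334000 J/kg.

Net heat exchanged in the isolated system is zero:
warm ice to 0 °C: 0.03385×2090×(0 − (-20.91)) = 1479.3
  latent heat to melt: 0.03385×334000 = 11306
  warm the meltwater: 141.49 T
  water: 706.84(T − 87.16)
848.33 T = 61608 − 12785 = 48823
T ≈ 57.55 °C. Since T > 0 °C, the all-ice-melts assumption holds.

T_f ≈ 57.6 °C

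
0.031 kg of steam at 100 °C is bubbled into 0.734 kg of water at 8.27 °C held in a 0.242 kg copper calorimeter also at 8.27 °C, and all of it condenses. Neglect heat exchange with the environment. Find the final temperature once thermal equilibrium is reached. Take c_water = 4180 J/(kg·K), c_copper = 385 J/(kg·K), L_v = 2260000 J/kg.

Setting the total heat transfer to zero:
latent heat released on condensation: 0.031·2260000 = 70060; condensate cools 100→T: 0.031·4180·(T − 100) = 129.58(T − 100); original water: 3068.1(T − 8.27); cup: 93.17(T − 8.27)
3290.9 T = 70060 + 12958 + 26144 = 109162
T ≈ 33.17 °C, under the boiling point, so the assumption holds.

T_f ≈ 33.2 °C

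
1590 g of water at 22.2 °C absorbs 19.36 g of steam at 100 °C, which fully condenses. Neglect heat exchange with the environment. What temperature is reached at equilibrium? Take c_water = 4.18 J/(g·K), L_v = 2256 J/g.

T_f ≈ 29.6 °C

Setting the total heat transfer to zero:
latent heat released on condensation: 19.36·2256 = 43676
  condensed water 100 °C→T: 80.92(T − 100)
  original water: 6646.2(T − 22.2)
6727.1 T = 43676 + 8092.5 + 147546 = 199314
T ≈ 29.63 °C (< 100 °C, so full condensation is consistent).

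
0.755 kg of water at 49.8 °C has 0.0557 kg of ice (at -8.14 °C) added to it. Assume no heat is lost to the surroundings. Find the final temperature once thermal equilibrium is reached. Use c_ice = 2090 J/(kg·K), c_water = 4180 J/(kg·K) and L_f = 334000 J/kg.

Sum of m c ΔT and latent-heat terms is zero:
ice -8.14→0 °C: 0.0557·2090·8.14 = 947.6; fusion: m_ice L_f = 0.0557·334000 = 18604; meltwater 0→T: 0.0557·4180·T = 232.83 T; water cools: 0.755·4180·(T − 49.8) = 3155.9(T − 49.8)
3388.7 T = 157164 − 19551 = 137612
T ≈ 40.61 °C (positive, so assuming full melt was valid).

T_f ≈ 40.6 °C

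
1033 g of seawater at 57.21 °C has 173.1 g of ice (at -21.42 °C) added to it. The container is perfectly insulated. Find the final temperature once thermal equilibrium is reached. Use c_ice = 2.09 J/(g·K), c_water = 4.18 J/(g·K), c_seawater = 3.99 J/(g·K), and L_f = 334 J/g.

Energy balance with sensible and latent terms:
ice -21.42→0 °C: 173.1×2.09×21.42 = 7749.3; melt ice: 173.1×334 = 57815; meltwater 0→T: 173.1×4.18×T = 723.56 T; seawater cools: 1033×3.99×(T − 57.21) = 4121.7(T − 57.21)
4845.2 T = 235801 − 65565 = 170236
T ≈ 35.13 °C (positive, so assuming full melt was valid).

T_f ≈ 35.1 °C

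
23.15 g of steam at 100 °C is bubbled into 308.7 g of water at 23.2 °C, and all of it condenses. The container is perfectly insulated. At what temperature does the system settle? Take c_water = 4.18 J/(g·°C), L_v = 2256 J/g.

T_f ≈ 66.2 °C

Setting the total heat transfer to zero:
latent heat released on condensation: 23.15×2256 = 52226; condensed water 100 °C→T: 96.77(T − 100); original water: 1290.4(T − 23.2)
1387.1 T = 52226 + 9676.7 + 29936 = 91840
T ≈ 66.21 °C — below 100 °C, confirming all the steam condensed.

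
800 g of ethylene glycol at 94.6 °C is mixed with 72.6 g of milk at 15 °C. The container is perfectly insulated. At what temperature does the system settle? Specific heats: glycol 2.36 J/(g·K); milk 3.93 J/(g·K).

T_f ≈ 84.1 °C

T_f is the heat-capacity-weighted average of the initial temperatures:
T_f = (1888·94.6 + 285.32·15) / (1888 + 285.32)
    = 182885 / 2173.3 ≈ 84.15 °C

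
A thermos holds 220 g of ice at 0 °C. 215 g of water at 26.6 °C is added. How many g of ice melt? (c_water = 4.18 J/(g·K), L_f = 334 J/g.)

m_melted ≈ 71.6 g

Heat available from the water dropping to 0 °C: 215·4.18·26.6 = 23905 J.
Fully melting the ice requires m_ice L_f = 220·334 = 73480 J.
That's not enough to melt it all — equilibrium is at 0 °C with ice remaining.
Mass melted = 23905/334 ≈ 71.57 g.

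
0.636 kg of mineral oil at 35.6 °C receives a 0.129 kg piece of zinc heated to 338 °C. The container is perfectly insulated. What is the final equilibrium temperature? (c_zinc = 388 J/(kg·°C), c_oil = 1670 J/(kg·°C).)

Set heat shed by the hot body equal to heat absorbed by the cold body:
0.129·388·(338 − T) = 0.636·1670·(T − 35.6)
50.05(338 − T) = 1062.1(T − 35.6)
1112.2 T = 54729  ⇒  T ≈ 49.21 °C

T_f ≈ 49.2 °C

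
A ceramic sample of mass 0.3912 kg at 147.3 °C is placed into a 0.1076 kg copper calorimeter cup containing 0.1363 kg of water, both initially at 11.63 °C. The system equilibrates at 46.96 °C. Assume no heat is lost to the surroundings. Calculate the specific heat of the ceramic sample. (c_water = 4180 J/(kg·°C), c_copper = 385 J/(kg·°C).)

Heat gained plus heat lost sum to zero:
0.3912×c×(46.96 − 147.3) + 0.1363×4180×(46.96 − 11.63) + 0.1076×385×(46.96 − 11.63) = 0
-39.25 c = -21592
c = -21592/-39.25 ≈ 550.1 J/(kg·°C)

c ≈ 550 J/(kg·°C)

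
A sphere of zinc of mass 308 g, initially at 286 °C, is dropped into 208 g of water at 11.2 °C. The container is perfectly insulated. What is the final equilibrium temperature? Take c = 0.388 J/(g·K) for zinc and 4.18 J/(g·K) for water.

T_f ≈ 44.4 °C

Setting the total heat transfer to zero:
308·0.388·(T − 286) + 208·4.18·(T − 11.2) = 0
988.94 T = 43916
T = 43916 / 988.94 = 44.4 °C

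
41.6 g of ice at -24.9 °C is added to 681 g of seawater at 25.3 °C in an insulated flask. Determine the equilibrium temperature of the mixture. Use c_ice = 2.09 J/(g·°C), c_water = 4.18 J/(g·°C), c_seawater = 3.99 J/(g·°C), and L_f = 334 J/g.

T_f ≈ 18.2 °C

Let T be the final temperature. ΣQ_i = 0:
warm ice to 0 °C: 41.6×2.09×(0 − (-24.9)) = 2164.9; melt ice: 41.6×334 = 13894; warm the meltwater: 173.89 T; seawater: 2717.2(T − 25.3)
2891.1 T = 68745 − 16059 = 52686
T ≈ 18.22 °C (positive, so assuming full melt was valid).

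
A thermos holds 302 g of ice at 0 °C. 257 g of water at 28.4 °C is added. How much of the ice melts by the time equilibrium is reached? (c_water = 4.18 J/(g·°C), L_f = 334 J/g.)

Cooling the water to 0 °C releases 257×4.18×28.4 = 30509 J.
Fully melting the ice requires m_ice L_f = 302×334 = 100868 J.
30509 J < 100868 J, so only part of the ice melts and the system sits at 0 °C.
m_melt = 30509 / L_f = 91.34 g.

m_melted ≈ 91.3 g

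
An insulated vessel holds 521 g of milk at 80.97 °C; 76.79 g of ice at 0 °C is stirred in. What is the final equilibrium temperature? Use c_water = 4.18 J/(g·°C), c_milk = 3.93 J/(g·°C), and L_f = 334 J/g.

T_f ≈ 59.2 °C

Taking heat into each body as positive, Σ m c ΔT = 0:
fusion: m_ice L_f = 76.79×334 = 25648
  warm the meltwater: 320.98 T
  milk cools: 521×3.93×(T − 80.97) = 2047.5(T − 80.97)
2368.5 T = 165789 − 25648 = 140141
T ≈ 59.17 °C (positive, so assuming full melt was valid).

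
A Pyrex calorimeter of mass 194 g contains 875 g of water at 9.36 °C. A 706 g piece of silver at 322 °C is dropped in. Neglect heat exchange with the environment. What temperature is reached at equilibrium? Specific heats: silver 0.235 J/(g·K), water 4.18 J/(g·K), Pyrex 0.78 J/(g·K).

Setting the total heat transfer to zero:
706*0.235*(T − 322) + 875*4.18*(T − 9.36) + 194*0.78*(T − 9.36) = 0
165.91(T − 322) + 3657.5(T − 9.36) + 151.32(T − 9.36) = 0
(165.91 + 3657.5 + 151.32) T = 165.91*322 + 3657.5*9.36 + 151.32*9.36
T = 89074/3974.7 ≈ 22.41 °C

T_f ≈ 22.4 °C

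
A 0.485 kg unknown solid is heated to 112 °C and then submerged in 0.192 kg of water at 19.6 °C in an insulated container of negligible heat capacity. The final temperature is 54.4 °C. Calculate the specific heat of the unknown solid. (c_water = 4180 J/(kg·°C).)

c ≈ 1000 J/(kg·°C)

m_s c (T_s − T_f) = m_water c_water (T_f − T_0):
0.485×c×(112 − 54.4) = 0.192×4180×(54.4 − 19.6)
27.94 c = 27929  ⇒  c ≈ 999.8 J/(kg·°C)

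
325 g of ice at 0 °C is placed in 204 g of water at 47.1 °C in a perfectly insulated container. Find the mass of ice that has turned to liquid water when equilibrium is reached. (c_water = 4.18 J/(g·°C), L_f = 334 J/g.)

m_melted ≈ 120 g

Water can give up m c ΔT = 204×4.18×47.1 = 40163 J before reaching 0 °C.
To melt every bit of ice: 325×334 = 108550 J.
Since 40163 < 108550 J, not all the ice melts; equilibrium is at 0 °C.
Mass melted = 40163/334 ≈ 120.2 g.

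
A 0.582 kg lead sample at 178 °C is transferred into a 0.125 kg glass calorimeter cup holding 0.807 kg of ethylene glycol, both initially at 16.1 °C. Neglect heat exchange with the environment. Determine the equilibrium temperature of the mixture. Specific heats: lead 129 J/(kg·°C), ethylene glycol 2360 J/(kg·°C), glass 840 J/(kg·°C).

T_f ≈ 21.9 °C

Setting the total heat transfer to zero:
0.582*129*(T − 178) + 0.807*2360*(T − 16.1) + 0.125*840*(T − 16.1) = 0
75.08(T − 178) + 1904.5(T − 16.1) + 105(T − 16.1) = 0
2084.6 T = 45717
T ≈ 21.93 °C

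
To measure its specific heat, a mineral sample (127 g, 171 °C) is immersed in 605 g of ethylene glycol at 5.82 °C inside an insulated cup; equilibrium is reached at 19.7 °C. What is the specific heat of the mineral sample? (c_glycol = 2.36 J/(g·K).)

c ≈ 1.03 J/(g·K)

Taking heat into each body as positive, Σ m c ΔT = 0:
127×c×(19.7 − 171) + 605×2.36×(19.7 − 5.82) = 0
-19215 c = -19818
c = -19818/-19215 ≈ 1.031 J/(g·K)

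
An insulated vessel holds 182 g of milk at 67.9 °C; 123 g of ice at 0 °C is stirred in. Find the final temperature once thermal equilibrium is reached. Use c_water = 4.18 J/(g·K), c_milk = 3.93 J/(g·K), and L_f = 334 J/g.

Heat gained plus heat lost sum to zero:
fusion: m_ice L_f = 123×334 = 41082
  meltwater 0→T: 123×4.18×T = 514.14 T
  milk: 715.26(T − 67.9)
1229.4 T = 48566 − 41082 = 7484.2
T ≈ 6.09 °C — above 0 °C, consistent with complete melting.

T_f ≈ 6.1 °C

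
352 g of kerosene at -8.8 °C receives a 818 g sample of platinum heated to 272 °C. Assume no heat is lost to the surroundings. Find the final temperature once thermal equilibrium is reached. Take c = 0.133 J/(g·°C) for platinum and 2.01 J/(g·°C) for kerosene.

Taking heat into each body as positive, Σ m c ΔT = 0:
818×0.133×(T − 272) + 352×2.01×(T − (-8.8)) = 0
108.79(T − 272) + 707.52(T − (-8.8)) = 0
816.31 T = 23366
T = 23366/816.31 ≈ 28.62 °C

T_f ≈ 28.6 °C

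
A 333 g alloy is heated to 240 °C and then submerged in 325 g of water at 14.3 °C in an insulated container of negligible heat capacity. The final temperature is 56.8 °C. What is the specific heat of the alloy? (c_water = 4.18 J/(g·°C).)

c ≈ 0.946 J/(g·°C)

m_s c (T_s − T_f) = m_water c_water (T_f − T_0):
333×c×(240 − 56.8) = 325×4.18×(56.8 − 14.3)
61006 c = 57736  ⇒  c ≈ 0.9464 J/(g·°C)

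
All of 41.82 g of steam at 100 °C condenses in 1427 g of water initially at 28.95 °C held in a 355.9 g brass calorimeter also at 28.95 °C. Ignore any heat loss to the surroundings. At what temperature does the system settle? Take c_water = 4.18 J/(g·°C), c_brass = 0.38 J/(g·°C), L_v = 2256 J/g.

T_f ≈ 46.0 °C

Energy balance with sensible and latent terms:
condense steam: −41.82×2256 = −94346; condensed water 100 °C→T: 174.81(T − 100); original water: 5964.9(T − 28.95); brass cup: 355.9×0.38×(T − 28.95) = 135.24(T − 28.95)
6274.9 T = 94346 + 17481 + 176598 = 288425
T ≈ 45.96 °C — below 100 °C, confirming all the steam condensed.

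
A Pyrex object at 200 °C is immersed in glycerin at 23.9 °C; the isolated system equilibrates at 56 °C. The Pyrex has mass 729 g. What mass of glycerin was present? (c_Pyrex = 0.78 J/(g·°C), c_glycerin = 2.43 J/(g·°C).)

Heat lost by the Pyrex = heat gained by the glycerin:
729×0.78×(200 − 56) = m×2.43×(56 − 23.9)
78 m = 81881  ⇒  m ≈ 1050 g

m ≈ 1050 g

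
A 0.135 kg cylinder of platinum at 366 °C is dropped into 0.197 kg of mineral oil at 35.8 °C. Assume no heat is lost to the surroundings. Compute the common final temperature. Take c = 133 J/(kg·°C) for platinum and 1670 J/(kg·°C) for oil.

|Q_platinum| = |Q_oil|:
0.135*133*(366 − T) = 0.197*1670*(T − 35.8)
17.96(366 − T) = 328.99(T − 35.8)
346.94 T = 18349  ⇒  T ≈ 52.89 °C

T_f ≈ 52.9 °C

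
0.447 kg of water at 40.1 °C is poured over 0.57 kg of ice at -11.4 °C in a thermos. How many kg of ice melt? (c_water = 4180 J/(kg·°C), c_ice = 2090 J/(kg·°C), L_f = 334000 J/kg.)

Water can give up m c ΔT = 0.447·4180·40.1 = 74925 J before reaching 0 °C.
Warming the ice to 0 °C takes 0.57·2090·11.4 = 13581 J, leaving 61344 J for melting.
Fully melting the ice requires m_ice L_f = 0.57·334000 = 190380 J.
That's not enough to melt it all — equilibrium is at 0 °C with ice remaining.
m_melted·334000 = 61344  ⇒  m_melted ≈ 0.1837 kg.

m_melted ≈ 0.184 kg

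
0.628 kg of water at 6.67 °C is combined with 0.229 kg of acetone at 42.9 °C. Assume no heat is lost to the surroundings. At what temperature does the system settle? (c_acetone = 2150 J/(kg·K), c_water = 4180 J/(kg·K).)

Net heat exchanged in the isolated system is zero:
0.229×2150×(T − 42.9) + 0.628×4180×(T − 6.67) = 0
492.35(T − 42.9) + 2625(T − 6.67) = 0
(492.35 + 2625) T = 492.35×42.9 + 2625×6.67
T ≈ 12.39 °C

T_f ≈ 12.4 °C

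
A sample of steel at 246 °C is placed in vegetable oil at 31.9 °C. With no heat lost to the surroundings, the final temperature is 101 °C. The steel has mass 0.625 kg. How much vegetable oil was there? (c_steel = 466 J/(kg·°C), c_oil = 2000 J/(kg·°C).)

m ≈ 0.306 kg

Heat lost by the steel = heat gained by the oil:
0.625·466·(246 − 101) = m·2000·(101 − 31.9)
138200 m = 42231  ⇒  m ≈ 0.3056 kg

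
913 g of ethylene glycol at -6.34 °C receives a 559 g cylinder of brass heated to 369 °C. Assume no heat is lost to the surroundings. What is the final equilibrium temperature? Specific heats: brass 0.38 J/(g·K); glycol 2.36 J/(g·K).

Set heat shed by the hot body equal to heat absorbed by the cold body:
559×0.38×(369 − T) = 913×2.36×(T − (-6.34))
212.42(369 − T) = 2154.7(T − (-6.34))
2367.1 T = 64722  ⇒  T ≈ 27.34 °C

T_f ≈ 27.3 °C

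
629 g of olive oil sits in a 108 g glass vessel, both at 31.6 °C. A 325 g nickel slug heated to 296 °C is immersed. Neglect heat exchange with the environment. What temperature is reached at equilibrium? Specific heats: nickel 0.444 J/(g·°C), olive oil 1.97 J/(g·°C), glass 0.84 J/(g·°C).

T_f ≈ 57.5 °C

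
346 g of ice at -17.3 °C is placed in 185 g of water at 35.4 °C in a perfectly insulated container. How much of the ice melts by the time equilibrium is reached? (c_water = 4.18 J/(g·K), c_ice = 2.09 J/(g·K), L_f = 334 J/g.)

m_melted ≈ 44.5 g

Cooling the water to 0 °C releases 185·4.18·35.4 = 27375 J.
Of that, 346·2.09·17.3 = 12510 J goes to bring the ice to 0 °C, leaving 14864 J.
Fully melting the ice requires m_ice L_f = 346·334 = 115564 J.
That's not enough to melt it all — equilibrium is at 0 °C with ice remaining.
Mass melted = 14864/334 ≈ 44.5 g.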